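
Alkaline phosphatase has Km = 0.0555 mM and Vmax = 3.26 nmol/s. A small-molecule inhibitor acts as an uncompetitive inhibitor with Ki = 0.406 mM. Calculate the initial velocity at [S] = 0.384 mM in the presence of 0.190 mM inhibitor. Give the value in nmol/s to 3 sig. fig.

2.02 nmol/s

α = 1 + [I]/Ki = 1 + 0.190/0.406 = 1.468.
For an uncompetitive inhibitor, both parameters are divided by α, giving Vmax/α and Km/α: Km,app = 0.0378 mM, Vmax,app = 2.22 nmol/s.
v = Vmax,app·[S]/(Km,app + [S]) = 2.22 × 0.384/(0.0378 + 0.384) = 2.02 nmol/s.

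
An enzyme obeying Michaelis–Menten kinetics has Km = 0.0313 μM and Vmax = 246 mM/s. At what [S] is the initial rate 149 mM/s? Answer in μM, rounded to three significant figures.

The required fractional saturation is v/Vmax = 149/246 = 0.6057.
Then [S]/(Km+[S]) = 0.6057 ⇒ [S] = 0.0313 × 0.6057/(1 − 0.6057) = 0.0481 μM.

0.0481 μM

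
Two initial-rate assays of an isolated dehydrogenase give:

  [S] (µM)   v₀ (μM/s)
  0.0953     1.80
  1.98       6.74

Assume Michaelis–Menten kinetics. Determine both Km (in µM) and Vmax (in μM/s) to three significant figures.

In reciprocal form, 1/v = (Km/Vmax)·(1/[S]) + 1/Vmax. The two points give (1/[S], 1/v) = (10.49, 0.5556) and (0.5051, 0.1484).
Slope = (0.5556 − 0.1484)/(10.49 − 0.5051) = 0.04077; intercept = 0.5556 − 0.04077×10.49 = 0.1278.
Vmax = 1/intercept = 7.83 μM/s; Km = slope × Vmax = 0.04077 × 7.83 = 0.319 µM.

Km = 0.319 µM; Vmax = 7.83 μM/s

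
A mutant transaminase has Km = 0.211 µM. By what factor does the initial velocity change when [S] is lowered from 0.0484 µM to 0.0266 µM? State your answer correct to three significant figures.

0.600

The fractional saturations are [S]/(Km+[S]) = 0.0484/0.2594 = 0.1866 and 0.0266/0.2376 = 0.1120.
v₂/v₁ is just their ratio: 0.1120/0.1866 = 0.600.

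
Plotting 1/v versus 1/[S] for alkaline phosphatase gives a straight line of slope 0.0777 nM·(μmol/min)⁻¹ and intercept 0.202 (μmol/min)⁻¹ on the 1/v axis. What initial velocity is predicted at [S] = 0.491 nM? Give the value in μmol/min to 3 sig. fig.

2.78 μmol/min

The y-intercept is 1/Vmax, so Vmax = 1/0.202 = 4.95 μmol/min.
The slope is Km/Vmax, so Km = 0.0777 × 4.95 = 0.385 nM.
Then v = 4.95 × 0.491/(0.385 + 0.491) = 2.78 μmol/min.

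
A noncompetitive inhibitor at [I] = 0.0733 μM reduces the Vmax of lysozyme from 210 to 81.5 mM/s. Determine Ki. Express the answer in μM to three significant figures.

0.0465 μM

Noncompetitive: Vmax,app = Vmax/α with α = 1 + [I]/Ki.
α = Vmax/Vmax,app = 210/81.5 = 2.577.
Since α = 1 + [I]/Ki, [I]/Ki = 2.577 − 1 = 1.577 and Ki = 0.0733/1.577 = 0.0465 μM.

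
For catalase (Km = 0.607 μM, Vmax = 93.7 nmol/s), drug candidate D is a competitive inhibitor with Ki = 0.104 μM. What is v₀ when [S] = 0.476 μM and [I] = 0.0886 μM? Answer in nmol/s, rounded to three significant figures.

27.9 nmol/s

With α = 1 + [I]/Ki = 1 + 0.0886/0.104 = 1.852, the competitive rate law is v = Vmax[S] / (αKm + [S]).
v = 93.7×0.476 / (1.852×0.607 + 0.476) = 44.60/1.600 = 27.9 nmol/s.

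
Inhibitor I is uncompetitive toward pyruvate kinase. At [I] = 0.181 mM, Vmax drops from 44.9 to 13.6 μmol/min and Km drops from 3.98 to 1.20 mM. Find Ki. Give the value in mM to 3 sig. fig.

Uncompetitive: Vmax,app = Vmax/α (and Km,app = Km/α) with α = 1 + [I]/Ki.
α = Vmax/Vmax,app = 44.9/13.6 = 3.301.
Ki = [I]/(α − 1) = 0.181/2.301 = 0.0786 mM.

0.0786 mM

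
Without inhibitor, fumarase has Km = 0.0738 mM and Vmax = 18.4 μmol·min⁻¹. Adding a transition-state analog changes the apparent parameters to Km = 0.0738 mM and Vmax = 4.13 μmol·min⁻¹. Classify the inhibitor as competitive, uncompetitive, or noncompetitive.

Vmax decreases (18.4 → 4.13 μmol·min⁻¹) while Km is unchanged — pure noncompetitive inhibition.

noncompetitive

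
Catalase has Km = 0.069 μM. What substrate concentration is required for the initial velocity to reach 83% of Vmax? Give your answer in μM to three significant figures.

v/Vmax = [S]/(Km+[S]) = 0.83, so [S] = Km·0.83/(1 − 0.83) = 0.069 × 4.882.
[S] = 0.337 μM.

0.337 μM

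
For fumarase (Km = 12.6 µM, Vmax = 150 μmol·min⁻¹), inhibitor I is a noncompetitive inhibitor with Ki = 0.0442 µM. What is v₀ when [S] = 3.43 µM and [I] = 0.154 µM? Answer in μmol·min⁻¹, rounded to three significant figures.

α = 1 + [I]/Ki = 1 + 0.154/0.0442 = 4.484.
For a noncompetitive inhibitor, Vmax is reduced to Vmax/α while Km is unchanged: Km,app = 12.6 µM, Vmax,app = 33.5 μmol·min⁻¹.
v = Vmax,app·[S]/(Km,app + [S]) = 33.5 × 3.43/(12.6 + 3.43) = 7.16 μmol·min⁻¹.

7.16 μmol·min⁻¹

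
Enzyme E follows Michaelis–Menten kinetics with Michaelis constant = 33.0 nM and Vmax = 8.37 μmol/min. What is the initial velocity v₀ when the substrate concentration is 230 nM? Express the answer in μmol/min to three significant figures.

[S]/(Km+[S]) = 230/263.0 = 0.8745, the fractional saturation.
v = 0.8745 × Vmax = 0.8745 × 8.37 = 7.32 μmol/min.

7.32 μmol/min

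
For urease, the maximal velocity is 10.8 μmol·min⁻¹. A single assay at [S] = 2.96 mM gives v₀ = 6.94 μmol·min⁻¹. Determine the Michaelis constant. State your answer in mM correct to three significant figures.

1.65 mM

v/Vmax = 6.94/10.8 = 0.6426 = [S]/(Km+[S]).
So Km + [S] = [S]/0.6426 = 4.606 mM, giving Km = 4.606 − 2.96 = 1.65 mM.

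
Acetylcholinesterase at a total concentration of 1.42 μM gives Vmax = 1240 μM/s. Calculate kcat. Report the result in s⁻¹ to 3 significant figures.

873 s⁻¹

kcat = Vmax/[E]total = 1240 μM/s / 1.42 μM = 873 s⁻¹.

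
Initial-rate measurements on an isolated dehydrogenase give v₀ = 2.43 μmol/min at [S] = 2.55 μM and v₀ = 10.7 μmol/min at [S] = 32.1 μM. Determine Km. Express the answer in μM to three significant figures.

In reciprocal form, 1/v = (Km/Vmax)·(1/[S]) + 1/Vmax. The two points give (1/[S], 1/v) = (0.3922, 0.4115) and (0.03115, 0.09346).
Slope = (0.4115 − 0.09346)/(0.3922 − 0.03115) = 0.8811; intercept = 0.4115 − 0.8811×0.3922 = 0.06601.
Vmax = 1/intercept = 15.1 μmol/min; Km = slope × Vmax = 0.8811 × 15.1 = 13.3 μM.

13.3 μM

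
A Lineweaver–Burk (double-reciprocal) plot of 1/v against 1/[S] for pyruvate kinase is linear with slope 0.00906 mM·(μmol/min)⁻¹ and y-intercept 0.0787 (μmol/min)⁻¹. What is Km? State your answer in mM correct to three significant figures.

y-intercept = 1/Vmax ⇒ Vmax = 12.7 μmol/min; slope = Km/Vmax ⇒ Km = slope × Vmax.
Km = 0.00906 × 12.7 = 0.115 mM.

0.115 mM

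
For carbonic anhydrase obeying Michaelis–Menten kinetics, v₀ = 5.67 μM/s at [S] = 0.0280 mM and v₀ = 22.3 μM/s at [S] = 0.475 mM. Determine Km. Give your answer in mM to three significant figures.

0.107 mM

In reciprocal form, 1/v = (Km/Vmax)·(1/[S]) + 1/Vmax. The two points give (1/[S], 1/v) = (35.71, 0.1764) and (2.105, 0.04484).
Slope = (0.1764 − 0.04484)/(35.71 − 2.105) = 0.003913; intercept = 0.1764 − 0.003913×35.71 = 0.03660.
Vmax = 1/intercept = 27.3 μM/s; Km = slope × Vmax = 0.003913 × 27.3 = 0.107 mM.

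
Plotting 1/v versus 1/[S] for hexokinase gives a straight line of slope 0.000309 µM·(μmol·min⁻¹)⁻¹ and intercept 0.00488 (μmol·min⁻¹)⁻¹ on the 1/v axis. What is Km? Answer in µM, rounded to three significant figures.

y-intercept = 1/Vmax ⇒ Vmax = 205 μmol·min⁻¹; slope = Km/Vmax ⇒ Km = slope × Vmax.
Km = 0.000309 × 205 = 0.0633 µM.

0.0633 µM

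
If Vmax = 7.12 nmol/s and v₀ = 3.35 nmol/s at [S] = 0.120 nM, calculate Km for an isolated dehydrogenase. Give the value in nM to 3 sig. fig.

v/Vmax = 3.35/7.12 = 0.4705 = [S]/(Km+[S]).
So Km + [S] = [S]/0.4705 = 0.2550 nM, giving Km = 0.2550 − 0.120 = 0.135 nM.

0.135 nM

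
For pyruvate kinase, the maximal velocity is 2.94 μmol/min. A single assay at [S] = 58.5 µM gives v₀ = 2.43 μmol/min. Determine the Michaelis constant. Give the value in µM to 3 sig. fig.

12.3 µM

From v = Vmax[S]/(Km+[S]), Km = [S](Vmax − v)/v.
Km = 58.5 × (2.94 − 2.43) / 2.43 = 29.83/2.43 = 12.3 µM.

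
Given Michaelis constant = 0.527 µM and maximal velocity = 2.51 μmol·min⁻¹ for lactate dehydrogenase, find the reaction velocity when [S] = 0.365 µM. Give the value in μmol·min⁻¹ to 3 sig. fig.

1.03 μmol·min⁻¹

v = Vmax·[S]/(Km + [S]) = 2.51 × 0.365 / (0.527 + 0.365)
  = 0.9161 / 0.8920 = 1.03 μmol·min⁻¹.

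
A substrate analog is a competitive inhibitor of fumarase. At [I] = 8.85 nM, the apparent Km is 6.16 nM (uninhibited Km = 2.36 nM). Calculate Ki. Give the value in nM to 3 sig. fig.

5.50 nM

Competitive: Km,app = α·Km with α = 1 + [I]/Ki.
α = Km,app/Km = 6.16/2.36 = 2.610.
Since α = 1 + [I]/Ki, [I]/Ki = 2.610 − 1 = 1.610 and Ki = 8.85/1.610 = 5.50 nM.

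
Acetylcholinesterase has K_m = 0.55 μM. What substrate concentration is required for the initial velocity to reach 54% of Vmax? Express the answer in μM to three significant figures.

0.646 μM

v/Vmax = [S]/(Km+[S]) = 0.54, so [S] = Km·0.54/(1 − 0.54) = 0.55 × 1.174.
[S] = 0.646 μM.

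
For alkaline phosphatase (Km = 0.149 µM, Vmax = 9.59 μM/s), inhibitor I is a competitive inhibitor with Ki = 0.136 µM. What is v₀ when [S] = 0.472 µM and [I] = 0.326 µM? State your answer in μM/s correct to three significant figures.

With α = 1 + [I]/Ki = 1 + 0.326/0.136 = 3.397, the competitive rate law is v = Vmax[S] / (αKm + [S]).
v = 9.59×0.472 / (3.397×0.149 + 0.472) = 4.526/0.9782 = 4.63 μM/s.

4.63 μM/s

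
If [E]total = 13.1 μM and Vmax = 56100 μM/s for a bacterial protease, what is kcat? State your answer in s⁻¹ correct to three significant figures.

kcat = Vmax/[E]total = 56100 μM/s / 13.1 μM = 4280 s⁻¹.

4280 s⁻¹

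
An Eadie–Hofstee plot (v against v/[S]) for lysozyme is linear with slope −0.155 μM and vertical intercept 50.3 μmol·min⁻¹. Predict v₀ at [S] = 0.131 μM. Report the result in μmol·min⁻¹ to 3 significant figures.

In the Eadie–Hofstee form v = Vmax − Km·(v/[S]), the slope is −Km and the intercept is Vmax, so Km = 0.155 μM and Vmax = 50.3 μmol·min⁻¹.
v = 50.3 × 0.131/(0.155 + 0.131) = 23.0 μmol·min⁻¹.

23.0 μmol·min⁻¹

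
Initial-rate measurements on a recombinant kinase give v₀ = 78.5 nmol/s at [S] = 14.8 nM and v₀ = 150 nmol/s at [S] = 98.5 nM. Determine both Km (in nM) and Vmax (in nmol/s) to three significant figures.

Km = 18.9 nM; Vmax = 179 nmol/s

From v = Vmax[S]/(Km+[S]), each point gives Vmax = v(Km+[S])/[S].
Equating: 78.5(Km+14.8)/14.8 = 150(Km+98.5)/98.5.
5.304·Km + 78.5 = 1.523·Km + 150, so (5.304 − 1.523)·Km = 150 − 78.5.
Km = 71.50/3.781 = 18.9 nM; then Vmax = 78.5(18.9+14.8)/14.8 = 179 nmol/s.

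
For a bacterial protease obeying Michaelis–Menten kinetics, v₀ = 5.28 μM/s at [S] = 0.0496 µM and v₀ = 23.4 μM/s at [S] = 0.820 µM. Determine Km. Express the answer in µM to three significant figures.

0.233 µM

From v = Vmax[S]/(Km+[S]), each point gives Vmax = v(Km+[S])/[S].
Equating: 5.28(Km+0.0496)/0.0496 = 23.4(Km+0.820)/0.820.
106.5·Km + 5.28 = 28.54·Km + 23.4, so (106.5 − 28.54)·Km = 23.4 − 5.28.
Km = 18.12/77.92 = 0.233 µM; then Vmax = 5.28(0.233+0.0496)/0.0496 = 30.0 μM/s.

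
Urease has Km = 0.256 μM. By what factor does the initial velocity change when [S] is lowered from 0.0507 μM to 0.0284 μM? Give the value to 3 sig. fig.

0.604

The fractional saturations are [S]/(Km+[S]) = 0.0507/0.3067 = 0.1653 and 0.0284/0.2844 = 0.09986.
v₂/v₁ is just their ratio: 0.09986/0.1653 = 0.604.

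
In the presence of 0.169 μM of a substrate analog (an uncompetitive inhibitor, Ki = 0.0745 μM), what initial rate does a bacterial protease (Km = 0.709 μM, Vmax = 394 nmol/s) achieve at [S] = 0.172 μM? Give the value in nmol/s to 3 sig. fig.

α = 1 + [I]/Ki = 1 + 0.169/0.0745 = 3.268.
For an uncompetitive inhibitor, both parameters are divided by α, giving Vmax/α and Km/α: Km,app = 0.217 μM, Vmax,app = 121 nmol/s.
v = Vmax,app·[S]/(Km,app + [S]) = 121 × 0.172/(0.217 + 0.172) = 53.3 nmol/s.

53.3 nmol/s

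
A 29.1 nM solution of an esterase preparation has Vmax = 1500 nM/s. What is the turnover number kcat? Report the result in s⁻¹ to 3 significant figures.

51.5 s⁻¹

kcat = Vmax/[E]total = 1500 nM/s / 29.1 nM = 51.5 s⁻¹.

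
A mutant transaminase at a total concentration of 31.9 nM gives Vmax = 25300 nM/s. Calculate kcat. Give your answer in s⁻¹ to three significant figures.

kcat = Vmax/[E]total = 25300 nM/s / 31.9 nM = 793 s⁻¹.

793 s⁻¹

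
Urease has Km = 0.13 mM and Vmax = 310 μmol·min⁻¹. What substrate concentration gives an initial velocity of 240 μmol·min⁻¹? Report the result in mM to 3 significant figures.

Rearranging v = Vmax[S]/(Km+[S]) gives [S] = Km·v/(Vmax − v).
[S] = 0.13 × 240 / (310 − 240) = 31.20/70.00 = 0.446 mM.

0.446 mM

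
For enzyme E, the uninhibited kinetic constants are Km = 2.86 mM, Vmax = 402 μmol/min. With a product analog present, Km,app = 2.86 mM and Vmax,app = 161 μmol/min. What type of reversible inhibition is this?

noncompetitive

Vmax decreases (402 → 161 μmol/min) while Km is unchanged — pure noncompetitive inhibition.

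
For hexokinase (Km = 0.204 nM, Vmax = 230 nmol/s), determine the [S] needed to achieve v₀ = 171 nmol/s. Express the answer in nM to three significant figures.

The required fractional saturation is v/Vmax = 171/230 = 0.7435.
Then [S]/(Km+[S]) = 0.7435 ⇒ [S] = 0.204 × 0.7435/(1 − 0.7435) = 0.591 nM.

0.591 nM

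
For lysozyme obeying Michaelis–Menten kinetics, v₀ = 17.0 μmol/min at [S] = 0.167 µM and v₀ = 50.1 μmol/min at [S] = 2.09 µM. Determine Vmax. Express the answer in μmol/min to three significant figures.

In reciprocal form, 1/v = (Km/Vmax)·(1/[S]) + 1/Vmax. The two points give (1/[S], 1/v) = (5.988, 0.05882) and (0.4785, 0.01996).
Slope = (0.05882 − 0.01996)/(5.988 − 0.4785) = 0.007054; intercept = 0.05882 − 0.007054×5.988 = 0.01659.
Vmax = 1/intercept = 60.3 μmol/min; Km = slope × Vmax = 0.007054 × 60.3 = 0.425 µM.

60.3 μmol/min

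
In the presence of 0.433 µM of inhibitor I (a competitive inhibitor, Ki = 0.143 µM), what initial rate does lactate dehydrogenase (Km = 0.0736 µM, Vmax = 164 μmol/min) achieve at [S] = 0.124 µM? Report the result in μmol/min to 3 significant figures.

α = 1 + [I]/Ki = 1 + 0.433/0.143 = 4.028.
For a competitive inhibitor, Vmax is unchanged and the apparent Km becomes α·Km: Km,app = 0.296 µM, Vmax,app = 164 μmol/min.
v = Vmax,app·[S]/(Km,app + [S]) = 164 × 0.124/(0.296 + 0.124) = 48.4 μmol/min.

48.4 μmol/min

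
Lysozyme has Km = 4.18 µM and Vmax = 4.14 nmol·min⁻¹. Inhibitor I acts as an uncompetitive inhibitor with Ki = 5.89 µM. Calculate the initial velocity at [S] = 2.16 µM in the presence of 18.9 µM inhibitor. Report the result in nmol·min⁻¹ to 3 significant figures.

α = 1 + [I]/Ki = 1 + 18.9/5.89 = 4.209.
For an uncompetitive inhibitor, both parameters are divided by α, giving Vmax/α and Km/α: Km,app = 0.993 µM, Vmax,app = 0.984 nmol·min⁻¹.
v = Vmax,app·[S]/(Km,app + [S]) = 0.984 × 2.16/(0.993 + 2.16) = 0.674 nmol·min⁻¹.

0.674 nmol·min⁻¹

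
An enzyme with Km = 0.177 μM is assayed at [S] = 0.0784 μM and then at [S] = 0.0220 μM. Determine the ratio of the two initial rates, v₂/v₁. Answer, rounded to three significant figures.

Since Vmax cancels, v₂/v₁ = [S]₂(Km+[S]₁) / [S]₁(Km+[S]₂).
= 0.0220×(0.177+0.0784) / (0.0784×(0.177+0.0220)) = 0.005619/0.01560 = 0.360.

0.360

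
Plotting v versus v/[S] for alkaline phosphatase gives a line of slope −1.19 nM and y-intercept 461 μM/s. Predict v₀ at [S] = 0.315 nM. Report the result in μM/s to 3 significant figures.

In the Eadie–Hofstee form v = Vmax − Km·(v/[S]), the slope is −Km and the intercept is Vmax, so Km = 1.19 nM and Vmax = 461 μM/s.
v = 461 × 0.315/(1.19 + 0.315) = 96.5 μM/s.

96.5 μM/s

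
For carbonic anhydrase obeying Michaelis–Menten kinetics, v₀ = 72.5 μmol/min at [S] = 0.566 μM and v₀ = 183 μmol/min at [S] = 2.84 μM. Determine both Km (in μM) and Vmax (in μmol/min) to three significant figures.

In reciprocal form, 1/v = (Km/Vmax)·(1/[S]) + 1/Vmax. The two points give (1/[S], 1/v) = (1.767, 0.01379) and (0.3521, 0.005464).
Slope = (0.01379 − 0.005464)/(1.767 − 0.3521) = 0.005887; intercept = 0.01379 − 0.005887×1.767 = 0.003391.
Vmax = 1/intercept = 295 μmol/min; Km = slope × Vmax = 0.005887 × 295 = 1.74 μM.

Km = 1.74 μM; Vmax = 295 μmol/min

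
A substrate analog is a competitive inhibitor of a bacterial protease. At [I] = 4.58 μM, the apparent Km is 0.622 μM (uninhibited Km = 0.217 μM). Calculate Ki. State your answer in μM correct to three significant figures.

Competitive: Km,app = α·Km with α = 1 + [I]/Ki.
α = Km,app/Km = 0.622/0.217 = 2.866.
Since α = 1 + [I]/Ki, [I]/Ki = 2.866 − 1 = 1.866 and Ki = 4.58/1.866 = 2.45 μM.

2.45 μM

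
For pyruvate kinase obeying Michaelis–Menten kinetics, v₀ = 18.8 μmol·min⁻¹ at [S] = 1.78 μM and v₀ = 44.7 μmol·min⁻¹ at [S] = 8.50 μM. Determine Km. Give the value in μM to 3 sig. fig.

4.88 μM

In reciprocal form, 1/v = (Km/Vmax)·(1/[S]) + 1/Vmax. The two points give (1/[S], 1/v) = (0.5618, 0.05319) and (0.1176, 0.02237).
Slope = (0.05319 − 0.02237)/(0.5618 − 0.1176) = 0.06939; intercept = 0.05319 − 0.06939×0.5618 = 0.01421.
Vmax = 1/intercept = 70.4 μmol·min⁻¹; Km = slope × Vmax = 0.06939 × 70.4 = 4.88 μM.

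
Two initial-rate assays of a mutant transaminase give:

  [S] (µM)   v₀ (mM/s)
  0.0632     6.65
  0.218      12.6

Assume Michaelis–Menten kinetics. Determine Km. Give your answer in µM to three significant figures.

0.125 µM

In reciprocal form, 1/v = (Km/Vmax)·(1/[S]) + 1/Vmax. The two points give (1/[S], 1/v) = (15.82, 0.1504) and (4.587, 0.07937).
Slope = (0.1504 − 0.07937)/(15.82 − 4.587) = 0.006320; intercept = 0.1504 − 0.006320×15.82 = 0.05037.
Vmax = 1/intercept = 19.9 mM/s; Km = slope × Vmax = 0.006320 × 19.9 = 0.125 µM.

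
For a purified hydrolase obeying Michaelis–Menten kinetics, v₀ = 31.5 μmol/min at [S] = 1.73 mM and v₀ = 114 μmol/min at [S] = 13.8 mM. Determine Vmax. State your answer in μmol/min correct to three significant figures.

In reciprocal form, 1/v = (Km/Vmax)·(1/[S]) + 1/Vmax. The two points give (1/[S], 1/v) = (0.5780, 0.03175) and (0.07246, 0.008772).
Slope = (0.03175 − 0.008772)/(0.5780 − 0.07246) = 0.04544; intercept = 0.03175 − 0.04544×0.5780 = 0.005479.
Vmax = 1/intercept = 183 μmol/min; Km = slope × Vmax = 0.04544 × 183 = 8.29 mM.

183 μmol/min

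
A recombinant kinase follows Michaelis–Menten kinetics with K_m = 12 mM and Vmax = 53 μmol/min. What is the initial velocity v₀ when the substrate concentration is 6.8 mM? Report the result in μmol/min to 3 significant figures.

v = Vmax·[S]/(Km + [S]) = 53 × 6.8 / (12 + 6.8)
  = 360.4 / 18.80 = 19.2 μmol/min.

19.2 μmol/min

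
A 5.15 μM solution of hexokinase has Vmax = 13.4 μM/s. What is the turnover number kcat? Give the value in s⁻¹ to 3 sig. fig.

kcat = Vmax/[E]total = 13.4 μM/s / 5.15 μM = 2.60 s⁻¹.

2.60 s⁻¹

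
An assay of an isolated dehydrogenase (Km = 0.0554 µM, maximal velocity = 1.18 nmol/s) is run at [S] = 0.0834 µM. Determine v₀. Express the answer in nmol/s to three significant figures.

0.709 nmol/s

v = Vmax·[S]/(Km + [S]) = 1.18 × 0.0834 / (0.0554 + 0.0834)
  = 0.09841 / 0.1388 = 0.709 nmol/s.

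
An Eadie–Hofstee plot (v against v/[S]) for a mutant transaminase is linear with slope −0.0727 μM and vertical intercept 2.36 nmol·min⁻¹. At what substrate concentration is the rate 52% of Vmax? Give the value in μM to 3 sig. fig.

The Eadie–Hofstee slope gives Km = 0.0727 μM (slope = −Km).
v/Vmax = [S]/(Km+[S]) = 0.52 ⇒ [S] = Km·0.52/(1−0.52) = 0.0727 × 1.083 = 0.0788 μM.

0.0788 μM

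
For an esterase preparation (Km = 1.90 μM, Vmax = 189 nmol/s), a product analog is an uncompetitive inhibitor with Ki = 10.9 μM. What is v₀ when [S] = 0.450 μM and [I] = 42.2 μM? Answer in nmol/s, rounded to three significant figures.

With α = 1 + [I]/Ki = 1 + 42.2/10.9 = 4.872, the uncompetitive rate law is v = (Vmax/α)·[S] / (Km/α + [S]).
v = (189/4.872)×0.450 / (1.90/4.872 + 0.450) = 17.46/0.8400 = 20.8 nmol/s.

20.8 nmol/s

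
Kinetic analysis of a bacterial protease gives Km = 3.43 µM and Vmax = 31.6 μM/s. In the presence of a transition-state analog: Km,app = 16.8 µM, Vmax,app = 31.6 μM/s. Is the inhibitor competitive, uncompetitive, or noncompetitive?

Km increases (3.43 → 16.8 µM) while Vmax is unchanged — the hallmark of competitive inhibition.

competitive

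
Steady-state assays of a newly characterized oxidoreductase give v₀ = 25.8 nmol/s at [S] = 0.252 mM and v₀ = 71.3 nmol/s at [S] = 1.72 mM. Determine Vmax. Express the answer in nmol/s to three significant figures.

In reciprocal form, 1/v = (Km/Vmax)·(1/[S]) + 1/Vmax. The two points give (1/[S], 1/v) = (3.968, 0.03876) and (0.5814, 0.01403).
Slope = (0.03876 − 0.01403)/(3.968 − 0.5814) = 0.007303; intercept = 0.03876 − 0.007303×3.968 = 0.009779.
Vmax = 1/intercept = 102 nmol/s; Km = slope × Vmax = 0.007303 × 102 = 0.747 mM.

102 nmol/s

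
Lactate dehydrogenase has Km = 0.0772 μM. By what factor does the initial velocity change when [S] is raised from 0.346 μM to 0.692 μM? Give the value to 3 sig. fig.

Since Vmax cancels, v₂/v₁ = [S]₂(Km+[S]₁) / [S]₁(Km+[S]₂).
= 0.692×(0.0772+0.346) / (0.346×(0.0772+0.692)) = 0.2929/0.2661 = 1.10.

1.10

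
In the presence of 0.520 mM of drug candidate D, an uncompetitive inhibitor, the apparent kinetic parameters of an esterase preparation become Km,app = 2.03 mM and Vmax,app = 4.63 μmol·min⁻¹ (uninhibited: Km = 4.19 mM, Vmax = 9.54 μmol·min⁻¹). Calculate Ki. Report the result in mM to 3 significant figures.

0.490 mM

Uncompetitive: Vmax,app = Vmax/α (and Km,app = Km/α) with α = 1 + [I]/Ki.
α = Vmax/Vmax,app = 9.54/4.63 = 2.060.
Since α = 1 + [I]/Ki, [I]/Ki = 2.060 − 1 = 1.060 and Ki = 0.520/1.060 = 0.490 mM.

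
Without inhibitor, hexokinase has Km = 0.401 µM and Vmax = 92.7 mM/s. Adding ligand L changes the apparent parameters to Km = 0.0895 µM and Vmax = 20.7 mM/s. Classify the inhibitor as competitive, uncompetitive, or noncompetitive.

uncompetitive

Both Km and Vmax decrease by the same factor (~4.48-fold) — characteristic of uncompetitive inhibition.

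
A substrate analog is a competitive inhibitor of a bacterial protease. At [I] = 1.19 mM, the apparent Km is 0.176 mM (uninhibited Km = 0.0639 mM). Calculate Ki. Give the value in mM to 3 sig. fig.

Competitive: Km,app = α·Km with α = 1 + [I]/Ki.
α = Km,app/Km = 0.176/0.0639 = 2.754.
Since α = 1 + [I]/Ki, [I]/Ki = 2.754 − 1 = 1.754 and Ki = 1.19/1.754 = 0.678 mM.

0.678 mM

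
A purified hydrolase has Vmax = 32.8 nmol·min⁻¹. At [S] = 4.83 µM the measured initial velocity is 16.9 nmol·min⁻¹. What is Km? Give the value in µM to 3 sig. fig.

From v = Vmax[S]/(Km+[S]), Km = [S](Vmax − v)/v.
Km = 4.83 × (32.8 − 16.9) / 16.9 = 76.80/16.9 = 4.54 µM.

4.54 µM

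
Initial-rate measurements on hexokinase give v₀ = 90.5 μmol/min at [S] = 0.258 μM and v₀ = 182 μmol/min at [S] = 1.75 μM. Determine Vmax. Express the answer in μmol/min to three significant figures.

From v = Vmax[S]/(Km+[S]), each point gives Vmax = v(Km+[S])/[S].
Equating: 90.5(Km+0.258)/0.258 = 182(Km+1.75)/1.75.
350.8·Km + 90.5 = 104.0·Km + 182, so (350.8 − 104.0)·Km = 182 − 90.5.
Km = 91.50/246.8 = 0.371 μM; then Vmax = 90.5(0.371+0.258)/0.258 = 221 μmol/min.

221 μmol/min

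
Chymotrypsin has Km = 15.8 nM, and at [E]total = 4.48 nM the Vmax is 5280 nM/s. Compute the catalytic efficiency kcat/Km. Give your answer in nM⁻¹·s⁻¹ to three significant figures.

kcat = Vmax/[E]total = 5280/4.48 = 1180 s⁻¹.
kcat/Km = 1180/15.8 = 74.6 nM⁻¹·s⁻¹.

74.6 nM⁻¹·s⁻¹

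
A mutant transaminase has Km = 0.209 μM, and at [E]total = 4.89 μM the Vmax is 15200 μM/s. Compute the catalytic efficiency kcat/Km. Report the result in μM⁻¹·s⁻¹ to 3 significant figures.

kcat = Vmax/[E]total = 15200/4.89 = 3110 s⁻¹.
kcat/Km = 3110/0.209 = 14900 μM⁻¹·s⁻¹.

14900 μM⁻¹·s⁻¹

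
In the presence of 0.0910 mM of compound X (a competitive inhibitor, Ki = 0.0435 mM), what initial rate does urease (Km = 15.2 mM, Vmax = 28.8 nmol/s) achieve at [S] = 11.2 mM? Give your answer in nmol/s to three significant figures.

With α = 1 + [I]/Ki = 1 + 0.0910/0.0435 = 3.092, the competitive rate law is v = Vmax[S] / (αKm + [S]).
v = 28.8×11.2 / (3.092×15.2 + 11.2) = 322.6/58.20 = 5.54 nmol/s.

5.54 nmol/s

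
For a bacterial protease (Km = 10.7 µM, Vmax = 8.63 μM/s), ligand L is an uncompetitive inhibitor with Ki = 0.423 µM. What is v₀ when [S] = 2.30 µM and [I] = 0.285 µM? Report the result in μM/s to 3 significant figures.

1.36 μM/s

With α = 1 + [I]/Ki = 1 + 0.285/0.423 = 1.674, the uncompetitive rate law is v = (Vmax/α)·[S] / (Km/α + [S]).
v = (8.63/1.674)×2.30 / (10.7/1.674 + 2.30) = 11.86/8.693 = 1.36 μM/s.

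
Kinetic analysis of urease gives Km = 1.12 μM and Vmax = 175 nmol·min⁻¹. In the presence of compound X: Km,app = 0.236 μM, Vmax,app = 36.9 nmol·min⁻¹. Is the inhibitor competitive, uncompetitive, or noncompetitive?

uncompetitive

Both Km and Vmax decrease by the same factor (~4.74-fold) — characteristic of uncompetitive inhibition.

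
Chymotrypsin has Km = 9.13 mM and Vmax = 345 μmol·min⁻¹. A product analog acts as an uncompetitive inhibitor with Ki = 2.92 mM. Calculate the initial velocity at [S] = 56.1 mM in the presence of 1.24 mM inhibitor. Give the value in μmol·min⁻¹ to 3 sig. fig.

217 μmol·min⁻¹

α = 1 + [I]/Ki = 1 + 1.24/2.92 = 1.425.
For an uncompetitive inhibitor, both parameters are divided by α, giving Vmax/α and Km/α: Km,app = 6.41 mM, Vmax,app = 242 μmol·min⁻¹.
v = Vmax,app·[S]/(Km,app + [S]) = 242 × 56.1/(6.41 + 56.1) = 217 μmol·min⁻¹.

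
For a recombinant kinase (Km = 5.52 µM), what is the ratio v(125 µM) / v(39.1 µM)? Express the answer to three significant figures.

Since Vmax cancels, v₂/v₁ = [S]₂(Km+[S]₁) / [S]₁(Km+[S]₂).
= 125×(5.52+39.1) / (39.1×(5.52+125)) = 5578/5103 = 1.09.

1.09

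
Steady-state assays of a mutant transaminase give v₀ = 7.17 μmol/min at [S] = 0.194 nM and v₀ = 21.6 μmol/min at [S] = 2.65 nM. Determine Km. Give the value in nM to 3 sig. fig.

From v = Vmax[S]/(Km+[S]), each point gives Vmax = v(Km+[S])/[S].
Equating: 7.17(Km+0.194)/0.194 = 21.6(Km+2.65)/2.65.
36.96·Km + 7.17 = 8.151·Km + 21.6, so (36.96 − 8.151)·Km = 21.6 − 7.17.
Km = 14.43/28.81 = 0.501 nM; then Vmax = 7.17(0.501+0.194)/0.194 = 25.7 μmol/min.

0.501 nM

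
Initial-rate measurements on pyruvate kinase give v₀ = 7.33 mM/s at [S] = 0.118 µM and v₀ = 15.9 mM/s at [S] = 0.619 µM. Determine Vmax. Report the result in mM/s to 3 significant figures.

21.9 mM/s

In reciprocal form, 1/v = (Km/Vmax)·(1/[S]) + 1/Vmax. The two points give (1/[S], 1/v) = (8.475, 0.1364) and (1.616, 0.06289).
Slope = (0.1364 − 0.06289)/(8.475 − 1.616) = 0.01072; intercept = 0.1364 − 0.01072×8.475 = 0.04557.
Vmax = 1/intercept = 21.9 mM/s; Km = slope × Vmax = 0.01072 × 21.9 = 0.235 µM.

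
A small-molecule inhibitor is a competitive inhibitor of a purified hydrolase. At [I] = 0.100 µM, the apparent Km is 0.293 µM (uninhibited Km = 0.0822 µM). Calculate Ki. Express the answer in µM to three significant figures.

Competitive: Km,app = α·Km with α = 1 + [I]/Ki.
α = Km,app/Km = 0.293/0.0822 = 3.564.
Since α = 1 + [I]/Ki, [I]/Ki = 3.564 − 1 = 2.564 and Ki = 0.100/2.564 = 0.0390 µM.

0.0390 µM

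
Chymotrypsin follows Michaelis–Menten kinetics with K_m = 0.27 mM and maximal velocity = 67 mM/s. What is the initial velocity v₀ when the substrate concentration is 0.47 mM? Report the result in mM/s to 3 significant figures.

[S]/(Km+[S]) = 0.47/0.7400 = 0.6351, the fractional saturation.
v = 0.6351 × Vmax = 0.6351 × 67 = 42.6 mM/s.

42.6 mM/s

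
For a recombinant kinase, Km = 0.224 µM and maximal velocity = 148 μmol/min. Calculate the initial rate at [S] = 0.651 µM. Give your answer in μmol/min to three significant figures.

110 μmol/min

[S]/(Km+[S]) = 0.651/0.8750 = 0.7440, the fractional saturation.
v = 0.7440 × Vmax = 0.7440 × 148 = 110 μmol/min.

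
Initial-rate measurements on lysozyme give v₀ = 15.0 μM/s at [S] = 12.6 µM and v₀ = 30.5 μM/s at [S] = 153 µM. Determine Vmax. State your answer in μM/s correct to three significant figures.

33.6 μM/s

From v = Vmax[S]/(Km+[S]), each point gives Vmax = v(Km+[S])/[S].
Equating: 15.0(Km+12.6)/12.6 = 30.5(Km+153)/153.
1.190·Km + 15.0 = 0.1993·Km + 30.5, so (1.190 − 0.1993)·Km = 30.5 − 15.0.
Km = 15.50/0.9911 = 15.6 µM; then Vmax = 15.0(15.6+12.6)/12.6 = 33.6 μM/s.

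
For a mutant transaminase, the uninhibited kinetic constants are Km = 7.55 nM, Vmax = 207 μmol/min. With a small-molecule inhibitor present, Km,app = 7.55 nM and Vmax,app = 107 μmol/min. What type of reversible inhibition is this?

noncompetitive

Vmax decreases (207 → 107 μmol/min) while Km is unchanged — pure noncompetitive inhibition.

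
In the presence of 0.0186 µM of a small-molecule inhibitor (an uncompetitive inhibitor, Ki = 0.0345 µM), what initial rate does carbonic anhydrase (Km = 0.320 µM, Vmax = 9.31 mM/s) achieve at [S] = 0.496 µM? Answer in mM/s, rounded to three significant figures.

α = 1 + [I]/Ki = 1 + 0.0186/0.0345 = 1.539.
For an uncompetitive inhibitor, both parameters are divided by α, giving Vmax/α and Km/α: Km,app = 0.208 µM, Vmax,app = 6.05 mM/s.
v = Vmax,app·[S]/(Km,app + [S]) = 6.05 × 0.496/(0.208 + 0.496) = 4.26 mM/s.

4.26 mM/s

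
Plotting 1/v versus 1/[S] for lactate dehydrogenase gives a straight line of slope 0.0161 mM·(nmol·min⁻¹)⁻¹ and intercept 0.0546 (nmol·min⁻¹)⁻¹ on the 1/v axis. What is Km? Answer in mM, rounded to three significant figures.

0.295 mM

y-intercept = 1/Vmax ⇒ Vmax = 18.3 nmol·min⁻¹; slope = Km/Vmax ⇒ Km = slope × Vmax.
Km = 0.0161 × 18.3 = 0.295 mM.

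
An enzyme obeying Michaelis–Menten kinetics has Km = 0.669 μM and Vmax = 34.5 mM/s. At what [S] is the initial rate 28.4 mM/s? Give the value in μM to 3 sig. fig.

3.11 μM

The required fractional saturation is v/Vmax = 28.4/34.5 = 0.8232.
Then [S]/(Km+[S]) = 0.8232 ⇒ [S] = 0.669 × 0.8232/(1 − 0.8232) = 3.11 μM.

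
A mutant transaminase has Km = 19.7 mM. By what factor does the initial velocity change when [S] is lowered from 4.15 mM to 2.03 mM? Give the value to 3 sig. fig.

0.537

Since Vmax cancels, v₂/v₁ = [S]₂(Km+[S]₁) / [S]₁(Km+[S]₂).
= 2.03×(19.7+4.15) / (4.15×(19.7+2.03)) = 48.42/90.18 = 0.537.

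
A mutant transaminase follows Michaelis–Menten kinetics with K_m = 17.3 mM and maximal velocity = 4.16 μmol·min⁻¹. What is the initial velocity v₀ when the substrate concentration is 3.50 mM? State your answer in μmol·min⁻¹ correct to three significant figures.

v = Vmax·[S]/(Km + [S]) = 4.16 × 3.50 / (17.3 + 3.50)
  = 14.56 / 20.80 = 0.700 μmol·min⁻¹.

0.700 μmol·min⁻¹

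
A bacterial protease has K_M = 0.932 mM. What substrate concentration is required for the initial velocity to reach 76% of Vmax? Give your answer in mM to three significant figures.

v/Vmax = [S]/(Km+[S]) = 0.76, so [S] = Km·0.76/(1 − 0.76) = 0.932 × 3.167.
[S] = 2.95 mM.

2.95 mM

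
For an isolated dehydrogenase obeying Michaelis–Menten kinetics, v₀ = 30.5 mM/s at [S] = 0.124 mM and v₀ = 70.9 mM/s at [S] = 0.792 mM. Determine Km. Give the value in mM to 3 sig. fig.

In reciprocal form, 1/v = (Km/Vmax)·(1/[S]) + 1/Vmax. The two points give (1/[S], 1/v) = (8.065, 0.03279) and (1.263, 0.01410).
Slope = (0.03279 − 0.01410)/(8.065 − 1.263) = 0.002747; intercept = 0.03279 − 0.002747×8.065 = 0.01064.
Vmax = 1/intercept = 94.0 mM/s; Km = slope × Vmax = 0.002747 × 94.0 = 0.258 mM.

0.258 mM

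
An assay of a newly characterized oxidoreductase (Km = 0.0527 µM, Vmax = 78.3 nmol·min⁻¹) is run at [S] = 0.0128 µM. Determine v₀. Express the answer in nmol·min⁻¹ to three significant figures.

v = Vmax·[S]/(Km + [S]) = 78.3 × 0.0128 / (0.0527 + 0.0128)
  = 1.002 / 0.06550 = 15.3 nmol·min⁻¹.

15.3 nmol·min⁻¹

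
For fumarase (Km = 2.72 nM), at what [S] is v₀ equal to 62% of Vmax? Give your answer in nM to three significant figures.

4.44 nM

v/Vmax = [S]/(Km+[S]) = 0.62, so [S] = Km·0.62/(1 − 0.62) = 2.72 × 1.632.
[S] = 4.44 nM.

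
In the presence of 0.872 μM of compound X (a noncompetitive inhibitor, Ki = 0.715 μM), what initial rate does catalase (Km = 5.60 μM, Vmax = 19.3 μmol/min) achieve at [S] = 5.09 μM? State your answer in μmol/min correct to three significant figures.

With α = 1 + [I]/Ki = 1 + 0.872/0.715 = 2.220, the noncompetitive rate law is v = (Vmax/α)·[S] / (Km + [S]).
v = (19.3/2.220)×5.09 / (5.60 + 5.09) = 44.26/10.69 = 4.14 μmol/min.

4.14 μmol/min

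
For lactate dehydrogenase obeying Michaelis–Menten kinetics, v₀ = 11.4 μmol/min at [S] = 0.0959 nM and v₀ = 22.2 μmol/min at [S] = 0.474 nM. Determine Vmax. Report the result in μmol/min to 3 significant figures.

29.2 μmol/min

From v = Vmax[S]/(Km+[S]), each point gives Vmax = v(Km+[S])/[S].
Equating: 11.4(Km+0.0959)/0.0959 = 22.2(Km+0.474)/0.474.
118.9·Km + 11.4 = 46.84·Km + 22.2, so (118.9 − 46.84)·Km = 22.2 − 11.4.
Km = 10.80/72.04 = 0.150 nM; then Vmax = 11.4(0.150+0.0959)/0.0959 = 29.2 μmol/min.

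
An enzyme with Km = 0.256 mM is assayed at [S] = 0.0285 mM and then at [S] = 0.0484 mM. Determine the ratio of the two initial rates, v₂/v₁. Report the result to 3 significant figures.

1.59

The fractional saturations are [S]/(Km+[S]) = 0.0285/0.2845 = 0.1002 and 0.0484/0.3044 = 0.1590.
v₂/v₁ is just their ratio: 0.1590/0.1002 = 1.59.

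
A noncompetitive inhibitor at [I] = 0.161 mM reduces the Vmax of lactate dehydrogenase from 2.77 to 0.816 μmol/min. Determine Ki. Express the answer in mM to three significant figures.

Noncompetitive: Vmax,app = Vmax/α with α = 1 + [I]/Ki.
α = Vmax/Vmax,app = 2.77/0.816 = 3.395.
Since α = 1 + [I]/Ki, [I]/Ki = 3.395 − 1 = 2.395 and Ki = 0.161/2.395 = 0.0672 mM.

0.0672 mM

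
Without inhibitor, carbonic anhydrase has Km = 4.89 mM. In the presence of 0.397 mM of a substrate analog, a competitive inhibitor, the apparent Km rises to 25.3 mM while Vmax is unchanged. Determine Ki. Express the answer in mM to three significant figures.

0.0951 mM

Competitive: Km,app = α·Km with α = 1 + [I]/Ki.
α = Km,app/Km = 25.3/4.89 = 5.174.
Ki = [I]/(α − 1) = 0.397/4.174 = 0.0951 mM.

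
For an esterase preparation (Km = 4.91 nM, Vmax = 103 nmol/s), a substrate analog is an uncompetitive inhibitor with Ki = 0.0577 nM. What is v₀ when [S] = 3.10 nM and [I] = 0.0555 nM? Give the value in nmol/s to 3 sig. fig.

29.0 nmol/s

α = 1 + [I]/Ki = 1 + 0.0555/0.0577 = 1.962.
For an uncompetitive inhibitor, both parameters are divided by α, giving Vmax/α and Km/α: Km,app = 2.50 nM, Vmax,app = 52.5 nmol/s.
v = Vmax,app·[S]/(Km,app + [S]) = 52.5 × 3.10/(2.50 + 3.10) = 29.0 nmol/s.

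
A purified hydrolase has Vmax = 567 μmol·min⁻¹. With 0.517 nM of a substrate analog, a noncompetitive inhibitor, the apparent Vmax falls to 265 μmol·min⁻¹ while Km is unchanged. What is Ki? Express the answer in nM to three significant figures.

0.454 nM

Noncompetitive: Vmax,app = Vmax/α with α = 1 + [I]/Ki.
α = Vmax/Vmax,app = 567/265 = 2.140.
Ki = [I]/(α − 1) = 0.517/1.140 = 0.454 nM.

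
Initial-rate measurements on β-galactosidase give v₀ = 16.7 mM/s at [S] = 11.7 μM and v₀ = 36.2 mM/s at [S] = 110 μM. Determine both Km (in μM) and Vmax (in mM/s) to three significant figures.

From v = Vmax[S]/(Km+[S]), each point gives Vmax = v(Km+[S])/[S].
Equating: 16.7(Km+11.7)/11.7 = 36.2(Km+110)/110.
1.427·Km + 16.7 = 0.3291·Km + 36.2, so (1.427 − 0.3291)·Km = 36.2 − 16.7.
Km = 19.50/1.098 = 17.8 μM; then Vmax = 16.7(17.8+11.7)/11.7 = 42.0 mM/s.

Km = 17.8 μM; Vmax = 42.0 mM/s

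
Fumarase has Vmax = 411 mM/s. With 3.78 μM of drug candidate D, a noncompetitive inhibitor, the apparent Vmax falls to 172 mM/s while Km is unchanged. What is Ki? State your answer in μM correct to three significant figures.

Noncompetitive: Vmax,app = Vmax/α with α = 1 + [I]/Ki.
α = Vmax/Vmax,app = 411/172 = 2.390.
Since α = 1 + [I]/Ki, [I]/Ki = 2.390 − 1 = 1.390 and Ki = 3.78/1.390 = 2.72 μM.

2.72 μM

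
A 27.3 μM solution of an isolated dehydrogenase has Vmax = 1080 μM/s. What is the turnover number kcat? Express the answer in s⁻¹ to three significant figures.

39.6 s⁻¹

kcat = Vmax/[E]total = 1080 μM/s / 27.3 μM = 39.6 s⁻¹.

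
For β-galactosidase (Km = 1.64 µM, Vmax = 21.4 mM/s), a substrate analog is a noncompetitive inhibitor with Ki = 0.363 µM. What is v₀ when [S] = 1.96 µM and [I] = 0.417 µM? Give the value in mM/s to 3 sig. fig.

α = 1 + [I]/Ki = 1 + 0.417/0.363 = 2.149.
For a noncompetitive inhibitor, Vmax is reduced to Vmax/α while Km is unchanged: Km,app = 1.64 µM, Vmax,app = 9.96 mM/s.
v = Vmax,app·[S]/(Km,app + [S]) = 9.96 × 1.96/(1.64 + 1.96) = 5.42 mM/s.

5.42 mM/s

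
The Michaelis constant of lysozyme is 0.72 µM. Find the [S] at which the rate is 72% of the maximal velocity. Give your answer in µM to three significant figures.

1.85 µM

v/Vmax = [S]/(Km+[S]) = 0.72, so [S] = Km·0.72/(1 − 0.72) = 0.72 × 2.571.
[S] = 1.85 µM.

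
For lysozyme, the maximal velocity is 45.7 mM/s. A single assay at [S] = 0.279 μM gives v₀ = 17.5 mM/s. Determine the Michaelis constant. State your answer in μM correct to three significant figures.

0.450 μM

From v = Vmax[S]/(Km+[S]), Km = [S](Vmax − v)/v.
Km = 0.279 × (45.7 − 17.5) / 17.5 = 7.868/17.5 = 0.450 μM.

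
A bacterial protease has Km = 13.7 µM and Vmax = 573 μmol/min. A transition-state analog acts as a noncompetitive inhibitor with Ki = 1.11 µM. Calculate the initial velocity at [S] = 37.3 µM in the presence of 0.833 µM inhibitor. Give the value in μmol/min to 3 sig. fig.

With α = 1 + [I]/Ki = 1 + 0.833/1.11 = 1.750, the noncompetitive rate law is v = (Vmax/α)·[S] / (Km + [S]).
v = (573/1.750)×37.3 / (13.7 + 37.3) = 12210/51.00 = 239 μmol/min.

239 μmol/min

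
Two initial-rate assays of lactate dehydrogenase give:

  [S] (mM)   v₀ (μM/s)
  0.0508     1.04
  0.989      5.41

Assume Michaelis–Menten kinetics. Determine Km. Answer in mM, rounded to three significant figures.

From v = Vmax[S]/(Km+[S]), each point gives Vmax = v(Km+[S])/[S].
Equating: 1.04(Km+0.0508)/0.0508 = 5.41(Km+0.989)/0.989.
20.47·Km + 1.04 = 5.470·Km + 5.41, so (20.47 − 5.470)·Km = 5.41 − 1.04.
Km = 4.370/15.00 = 0.291 mM; then Vmax = 1.04(0.291+0.0508)/0.0508 = 7.00 μM/s.

0.291 mM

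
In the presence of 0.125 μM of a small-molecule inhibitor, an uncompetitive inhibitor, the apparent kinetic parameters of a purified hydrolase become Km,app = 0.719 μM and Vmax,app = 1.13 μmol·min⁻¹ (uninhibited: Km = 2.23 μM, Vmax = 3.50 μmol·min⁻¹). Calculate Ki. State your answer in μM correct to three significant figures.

0.0596 μM

Uncompetitive: Vmax,app = Vmax/α (and Km,app = Km/α) with α = 1 + [I]/Ki.
α = Vmax/Vmax,app = 3.50/1.13 = 3.097.
Ki = [I]/(α − 1) = 0.125/2.097 = 0.0596 μM.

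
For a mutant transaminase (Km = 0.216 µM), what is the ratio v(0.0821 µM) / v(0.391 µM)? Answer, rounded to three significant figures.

The fractional saturations are [S]/(Km+[S]) = 0.391/0.6070 = 0.6442 and 0.0821/0.2981 = 0.2754.
v₂/v₁ is just their ratio: 0.2754/0.6442 = 0.428.

0.428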